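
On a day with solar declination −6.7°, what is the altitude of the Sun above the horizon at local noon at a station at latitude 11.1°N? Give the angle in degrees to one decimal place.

At local solar noon the hour angle is zero, so the elevation is 90° − |φ − δ| = 90° − |11.1° − (-6.7°)| = 90° − 17.8° = 72.2°.

72.2°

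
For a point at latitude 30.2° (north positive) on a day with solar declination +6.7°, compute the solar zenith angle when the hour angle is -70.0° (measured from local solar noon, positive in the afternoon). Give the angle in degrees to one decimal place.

69.4°

cos θ_z = sin(30.2°) sin(6.7°) + cos(30.2°) cos(6.7°) cos(-70.00°) = 0.0587 + 0.2936 = 0.3523.
θ_z = arccos(0.3523) = 69.37°.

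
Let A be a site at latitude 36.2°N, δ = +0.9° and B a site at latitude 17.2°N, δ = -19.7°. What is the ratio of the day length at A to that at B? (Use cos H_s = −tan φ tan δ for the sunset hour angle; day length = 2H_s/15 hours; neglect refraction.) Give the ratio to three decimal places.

A: H_s = arccos(−tan 36.2° · tan 0.9°) = 90.66°, so 2H_s/15 = 12.0880 h.
B: H_s = arccos(−tan 17.2° · tan -19.7°) = 83.64°, so 2H_s/15 = 11.1520 h.
Ratio A/B = 12.0880 / 11.1520 = 1.0839.

1.084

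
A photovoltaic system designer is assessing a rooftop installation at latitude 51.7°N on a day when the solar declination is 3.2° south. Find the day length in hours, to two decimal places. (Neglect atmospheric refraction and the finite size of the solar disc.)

cos H_s = −tan(51.7°) · tan(-3.2°) = 0.0708, so H_s = arccos(0.0708) = 85.94°.
Day length = 2 H_s / 15° h⁻¹ = 171.88° / 15 = 11.459 h.

11.46 hours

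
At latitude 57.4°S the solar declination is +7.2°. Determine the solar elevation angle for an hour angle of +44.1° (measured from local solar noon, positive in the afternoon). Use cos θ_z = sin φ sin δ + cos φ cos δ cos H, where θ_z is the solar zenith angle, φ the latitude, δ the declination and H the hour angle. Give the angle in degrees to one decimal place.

16.2°

With φ = -57.4°, δ = 7.2°, H = 44.10°: sin φ sin δ = -0.1056, cos φ cos δ cos H = 0.3839, so cos θ_z = 0.2783.
θ_z = arccos(0.2783) = 73.84°, so the elevation is 90° − 73.84° = 16.16°.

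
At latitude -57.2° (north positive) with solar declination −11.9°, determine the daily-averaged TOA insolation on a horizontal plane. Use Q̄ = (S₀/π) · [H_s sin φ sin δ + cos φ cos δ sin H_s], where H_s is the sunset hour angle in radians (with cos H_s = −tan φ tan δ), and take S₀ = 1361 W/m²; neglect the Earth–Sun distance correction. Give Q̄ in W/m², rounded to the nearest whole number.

360 W/m²

The sunset hour angle satisfies cos H_s = −tan φ tan δ = -0.3270, giving H_s = 109.09°. In radians, H_s = 1.9040.
H_s sin φ sin δ = 1.9040 × -0.8406 × -0.2062 = 0.3300.
cos φ cos δ sin H_s = 0.5417 × 0.9785 × 0.9450 = 0.5009.
Q̄ = (1361/π) × (0.3300 + 0.5009) = 433.22 × 0.8309 = 359.96 W/m².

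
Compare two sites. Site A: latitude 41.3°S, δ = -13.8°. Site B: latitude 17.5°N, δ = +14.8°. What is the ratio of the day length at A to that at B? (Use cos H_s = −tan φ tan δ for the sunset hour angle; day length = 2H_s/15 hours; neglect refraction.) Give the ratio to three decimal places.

1.081

A: H_s = arccos(−tan -41.3° · tan -13.8°) = 102.46°, so 2H_s/15 = 13.6613 h.
B: H_s = arccos(−tan 17.5° · tan 14.8°) = 94.78°, so 2H_s/15 = 12.6373 h.
Ratio A/B = 13.6613 / 12.6373 = 1.0810.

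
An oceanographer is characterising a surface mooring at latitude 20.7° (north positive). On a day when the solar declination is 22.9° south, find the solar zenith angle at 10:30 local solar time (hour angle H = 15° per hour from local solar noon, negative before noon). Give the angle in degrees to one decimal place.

48.8°

Hour angle H = 15° × (10.5 − 12) = -22.50°.
cos θ_z = sin φ sin δ + cos φ cos δ cos H = (0.3535)(-0.3891) + (0.9354)(0.9212)(0.9239) = 0.6586.
θ_z = arccos(0.6586) = 48.81°.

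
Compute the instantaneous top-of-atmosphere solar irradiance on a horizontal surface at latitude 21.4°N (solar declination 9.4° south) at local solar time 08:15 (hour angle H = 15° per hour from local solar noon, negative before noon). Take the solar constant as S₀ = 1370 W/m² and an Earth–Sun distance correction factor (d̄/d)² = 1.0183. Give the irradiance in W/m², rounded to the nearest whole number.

Hour angle H = 15° × (8.25 − 12) = -56.25°.
cos θ_z = sin φ sin δ + cos φ cos δ cos H = (0.3649)(-0.1633) + (0.9311)(0.9866)(0.5556) = 0.4508.
Top-of-atmosphere irradiance = S₀ (d̄/d)² cos θ_z = 1370 × 1.0183 × 0.4508 = 628.90 W/m².

629 W/m²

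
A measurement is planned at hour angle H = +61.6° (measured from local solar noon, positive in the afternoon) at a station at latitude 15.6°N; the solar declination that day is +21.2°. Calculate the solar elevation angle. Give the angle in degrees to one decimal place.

31.6°

With φ = 15.6°, δ = 21.2°, H = 61.60°: sin φ sin δ = 0.0972, cos φ cos δ cos H = 0.4271, so cos θ_z = 0.5243.
θ_z = arccos(0.5243) = 58.38°, so the elevation is 90° − 58.38° = 31.62°.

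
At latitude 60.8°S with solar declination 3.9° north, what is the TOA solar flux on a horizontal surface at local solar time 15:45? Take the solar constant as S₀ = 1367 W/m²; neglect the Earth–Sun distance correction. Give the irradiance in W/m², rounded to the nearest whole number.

288 W/m²

Hour angle H = 15° × (15.75 − 12) = 56.25°.
cos θ_z = sin(-60.8°) sin(3.9°) + cos(-60.8°) cos(3.9°) cos(56.25°) = -0.0594 + 0.2704 = 0.2110.
Top-of-atmosphere irradiance = S₀ cos θ_z = 1367 × 0.2110 = 288.44 W/m².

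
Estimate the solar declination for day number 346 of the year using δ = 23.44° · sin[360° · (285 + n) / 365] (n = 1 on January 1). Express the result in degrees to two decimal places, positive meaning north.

-23.23°

360 × (285 + 346) / 365 = 622.356°; sin(622.356°) = -0.9911.
δ = 23.44 × -0.9911 = -23.231° ≈ -23.23°.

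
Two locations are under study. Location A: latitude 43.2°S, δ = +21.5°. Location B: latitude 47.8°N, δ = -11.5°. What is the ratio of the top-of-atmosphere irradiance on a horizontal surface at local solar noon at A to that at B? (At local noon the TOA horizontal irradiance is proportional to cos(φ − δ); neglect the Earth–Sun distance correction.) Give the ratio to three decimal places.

A: cos θ_z = cos(-43.2° − (21.5°)) = 0.4274.
B: cos θ_z = cos(47.8° − (-11.5°)) = 0.5105.
Ratio A/B = 0.4274 / 0.5105 = 0.8372.

0.837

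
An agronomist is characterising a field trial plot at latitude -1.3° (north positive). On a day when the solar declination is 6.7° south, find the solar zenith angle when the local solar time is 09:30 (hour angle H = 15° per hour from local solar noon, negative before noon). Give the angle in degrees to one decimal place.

Hour angle H = 15° × (9.5 − 12) = -37.50°.
cos θ_z = sin(-1.3°) sin(-6.7°) + cos(-1.3°) cos(-6.7°) cos(-37.50°) = 0.0026 + 0.7877 = 0.7903.
θ_z = arccos(0.7903) = 37.79°.

37.8°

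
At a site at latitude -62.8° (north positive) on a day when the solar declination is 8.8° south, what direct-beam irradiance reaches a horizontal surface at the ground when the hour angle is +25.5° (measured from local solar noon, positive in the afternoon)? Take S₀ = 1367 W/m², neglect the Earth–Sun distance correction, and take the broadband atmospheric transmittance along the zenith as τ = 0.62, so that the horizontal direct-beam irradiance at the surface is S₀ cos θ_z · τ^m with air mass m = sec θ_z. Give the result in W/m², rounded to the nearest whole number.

cos θ_z = sin φ sin δ + cos φ cos δ cos H = (-0.8894)(-0.1530) + (0.4571)(0.9882)(0.9026) = 0.5438.
Air mass m = 1/cos θ_z = 1/0.5438 = 1.839; τ^m = 0.62^1.839 = 0.4152.
Surface direct beam = 1367 × 0.5438 × 0.4152 = 308.65 W/m².

309 W/m²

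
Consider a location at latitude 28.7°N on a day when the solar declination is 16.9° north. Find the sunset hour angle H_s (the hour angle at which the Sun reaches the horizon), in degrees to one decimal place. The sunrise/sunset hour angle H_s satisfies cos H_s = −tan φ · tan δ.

cos H_s = −tan(28.7°) · tan(16.9°) = -0.1663, so H_s = arccos(-0.1663) = 99.57°.

99.6°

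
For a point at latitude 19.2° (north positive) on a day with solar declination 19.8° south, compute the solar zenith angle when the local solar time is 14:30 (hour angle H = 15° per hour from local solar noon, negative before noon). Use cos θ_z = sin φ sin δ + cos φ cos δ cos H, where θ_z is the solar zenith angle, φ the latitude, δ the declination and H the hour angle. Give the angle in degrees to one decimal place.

Hour angle H = 15° × (14.5 − 12) = 37.50°.
cos θ_z = sin φ sin δ + cos φ cos δ cos H = (0.3289)(-0.3387) + (0.9444)(0.9409)(0.7934) = 0.5936.
θ_z = arccos(0.5936) = 53.59°.

53.6°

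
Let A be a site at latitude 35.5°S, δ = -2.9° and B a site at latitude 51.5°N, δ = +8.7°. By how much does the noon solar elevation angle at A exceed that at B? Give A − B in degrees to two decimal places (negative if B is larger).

+10.20°

A: 90° − |-35.5 − (-2.9)| = 57.40°.
B: 90° − |51.5 − (8.7)| = 47.20°.
A − B = 57.40 − 47.20 = 10.20°.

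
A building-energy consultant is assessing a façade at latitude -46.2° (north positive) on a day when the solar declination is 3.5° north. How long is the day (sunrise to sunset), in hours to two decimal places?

The sunset hour angle satisfies cos H_s = −tan φ tan δ = 0.0638, giving H_s = 86.34°.
Day length = 2 H_s / 15° h⁻¹ = 172.68° / 15 = 11.512 h.

11.51 hours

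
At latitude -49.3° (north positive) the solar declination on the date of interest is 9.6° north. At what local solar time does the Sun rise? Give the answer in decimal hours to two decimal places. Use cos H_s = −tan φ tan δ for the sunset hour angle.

−tan φ tan δ = −(-1.1626)(0.1691) = 0.1966; H_s = arccos(0.1966) = 78.66°.
Sunrise is at 12 − H_s/15 = 12 − 5.244 = 6.756 h local solar time.

6.76 h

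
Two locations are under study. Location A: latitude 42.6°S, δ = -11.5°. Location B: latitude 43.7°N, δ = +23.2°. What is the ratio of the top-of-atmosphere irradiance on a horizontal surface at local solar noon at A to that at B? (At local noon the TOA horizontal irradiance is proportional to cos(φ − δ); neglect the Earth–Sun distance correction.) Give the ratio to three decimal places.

A: cos θ_z = cos(-42.6° − (-11.5°)) = 0.8563.
B: cos θ_z = cos(43.7° − (23.2°)) = 0.9367.
Ratio A/B = 0.8563 / 0.9367 = 0.9142.

0.914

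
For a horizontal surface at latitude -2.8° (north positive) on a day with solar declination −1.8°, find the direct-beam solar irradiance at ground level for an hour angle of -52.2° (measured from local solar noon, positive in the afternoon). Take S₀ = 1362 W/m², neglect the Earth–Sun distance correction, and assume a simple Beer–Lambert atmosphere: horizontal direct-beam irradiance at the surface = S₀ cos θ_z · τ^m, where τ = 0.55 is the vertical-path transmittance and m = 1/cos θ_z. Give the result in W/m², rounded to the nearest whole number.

315 W/m²

With φ = -2.8°, δ = -1.8°, H = -52.20°: sin φ sin δ = 0.0015, cos φ cos δ cos H = 0.6119, so cos θ_z = 0.6134.
Air mass m = 1/cos θ_z = 1/0.6134 = 1.630; τ^m = 0.55^1.630 = 0.3774.
Surface direct beam = 1362 × 0.6134 × 0.3774 = 315.30 W/m².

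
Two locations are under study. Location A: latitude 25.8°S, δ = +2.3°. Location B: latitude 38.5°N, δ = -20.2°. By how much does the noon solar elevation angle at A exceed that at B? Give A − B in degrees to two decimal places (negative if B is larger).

+30.60°

A: 90° − |-25.8 − (2.3)| = 61.90°.
B: 90° − |38.5 − (-20.2)| = 31.30°.
A − B = 61.90 − 31.30 = 30.60°.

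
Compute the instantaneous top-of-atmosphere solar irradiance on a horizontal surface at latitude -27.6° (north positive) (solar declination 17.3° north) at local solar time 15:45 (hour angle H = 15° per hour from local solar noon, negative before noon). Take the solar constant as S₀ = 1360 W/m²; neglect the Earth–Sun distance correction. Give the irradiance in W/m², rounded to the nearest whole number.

Hour angle H = 15° × (15.75 − 12) = 56.25°.
With φ = -27.6°, δ = 17.3°, H = 56.25°: sin φ sin δ = -0.1378, cos φ cos δ cos H = 0.4701, so cos θ_z = 0.3323.
Top-of-atmosphere irradiance = S₀ cos θ_z = 1360 × 0.3323 = 451.93 W/m².

452 W/m²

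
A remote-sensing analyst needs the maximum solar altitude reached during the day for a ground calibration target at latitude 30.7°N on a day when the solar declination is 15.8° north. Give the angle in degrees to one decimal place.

75.1°

At local solar noon the hour angle is zero, so the elevation is 90° − |φ − δ| = 90° − |30.7° − (15.8°)| = 90° − 14.9° = 75.1°.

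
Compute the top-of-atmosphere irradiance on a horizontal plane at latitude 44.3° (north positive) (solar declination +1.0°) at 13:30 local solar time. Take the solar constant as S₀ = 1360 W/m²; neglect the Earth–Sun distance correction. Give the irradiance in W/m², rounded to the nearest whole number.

916 W/m²

Hour angle H = 15° × (13.5 − 12) = 22.50°.
cos θ_z = sin(44.3°) sin(1.0°) + cos(44.3°) cos(1.0°) cos(22.50°) = 0.0122 + 0.6611 = 0.6733.
Top-of-atmosphere irradiance = S₀ cos θ_z = 1360 × 0.6733 = 915.69 W/m².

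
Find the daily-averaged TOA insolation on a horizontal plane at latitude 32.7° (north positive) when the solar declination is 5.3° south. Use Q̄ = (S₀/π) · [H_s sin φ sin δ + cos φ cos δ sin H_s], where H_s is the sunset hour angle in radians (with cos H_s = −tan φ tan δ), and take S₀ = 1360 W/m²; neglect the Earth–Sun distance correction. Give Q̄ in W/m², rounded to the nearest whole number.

329 W/m²

−tan φ tan δ = −(0.6420)(-0.0928) = 0.0596; H_s = arccos(0.0596) = 86.58°. In radians, H_s = 1.5111.
H_s sin φ sin δ = 1.5111 × 0.5402 × -0.0924 = -0.0754.
cos φ cos δ sin H_s = 0.8415 × 0.9957 × 0.9982 = 0.8364.
Q̄ = (1360/π) × (-0.0754 + 0.8364) = 432.90 × 0.7610 = 329.44 W/m².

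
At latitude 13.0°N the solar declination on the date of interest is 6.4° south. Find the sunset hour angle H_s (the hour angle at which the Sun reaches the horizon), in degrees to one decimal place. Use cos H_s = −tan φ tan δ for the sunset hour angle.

The sunset hour angle satisfies cos H_s = −tan φ tan δ = 0.0259, giving H_s = 88.52°.

88.5°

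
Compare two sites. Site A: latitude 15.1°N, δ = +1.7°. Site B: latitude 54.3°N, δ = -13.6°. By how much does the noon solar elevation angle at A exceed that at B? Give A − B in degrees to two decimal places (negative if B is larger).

A: 90° − |15.1 − (1.7)| = 76.60°.
B: 90° − |54.3 − (-13.6)| = 22.10°.
A − B = 76.60 − 22.10 = 54.50°.

+54.50°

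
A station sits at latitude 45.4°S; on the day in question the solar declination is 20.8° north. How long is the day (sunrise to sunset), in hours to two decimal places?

8.98 hours

−tan φ tan δ = −(-1.0141)(0.3799) = 0.3853; H_s = arccos(0.3853) = 67.34°.
Day length = 2 H_s / 15° h⁻¹ = 134.68° / 15 = 8.979 h.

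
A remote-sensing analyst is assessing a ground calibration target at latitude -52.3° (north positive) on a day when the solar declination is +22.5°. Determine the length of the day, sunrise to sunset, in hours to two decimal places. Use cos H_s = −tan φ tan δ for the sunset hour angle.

The sunset hour angle satisfies cos H_s = −tan φ tan δ = 0.5359, giving H_s = 57.60°.
Day length = 2 H_s / 15° h⁻¹ = 115.20° / 15 = 7.680 h.

7.68 hours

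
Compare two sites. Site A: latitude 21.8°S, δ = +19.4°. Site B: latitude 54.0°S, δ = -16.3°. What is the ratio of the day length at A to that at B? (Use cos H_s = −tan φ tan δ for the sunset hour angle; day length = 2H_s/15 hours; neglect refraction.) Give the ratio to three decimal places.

A: H_s = arccos(−tan -21.8° · tan 19.4°) = 81.90°, so 2H_s/15 = 10.9200 h.
B: H_s = arccos(−tan -54.0° · tan -16.3°) = 113.73°, so 2H_s/15 = 15.1640 h.
Ratio A/B = 10.9200 / 15.1640 = 0.7201.

0.720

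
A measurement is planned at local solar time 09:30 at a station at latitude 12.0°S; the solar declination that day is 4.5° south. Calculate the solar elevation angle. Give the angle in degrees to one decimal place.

52.2°

Hour angle H = 15° × (9.5 − 12) = -37.50°.
cos θ_z = sin(-12.0°) sin(-4.5°) + cos(-12.0°) cos(-4.5°) cos(-37.50°) = 0.0163 + 0.7736 = 0.7899.
θ_z = arccos(0.7899) = 37.82°, so the elevation is 90° − 37.82° = 52.18°.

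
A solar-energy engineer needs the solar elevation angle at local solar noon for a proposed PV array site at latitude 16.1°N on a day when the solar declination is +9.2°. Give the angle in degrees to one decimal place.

83.1°

At local solar noon the hour angle is zero, so the elevation is 90° − |φ − δ| = 90° − |16.1° − (9.2°)| = 90° − 6.9° = 83.1°.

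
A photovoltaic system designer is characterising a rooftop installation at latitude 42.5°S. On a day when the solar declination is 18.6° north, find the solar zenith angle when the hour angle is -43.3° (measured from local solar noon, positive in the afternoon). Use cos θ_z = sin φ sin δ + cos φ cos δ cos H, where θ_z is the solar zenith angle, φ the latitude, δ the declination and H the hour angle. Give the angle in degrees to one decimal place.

cos θ_z = sin φ sin δ + cos φ cos δ cos H = (-0.6756)(0.3190) + (0.7373)(0.9478)(0.7278) = 0.2931.
θ_z = arccos(0.2931) = 72.96°.

73.0°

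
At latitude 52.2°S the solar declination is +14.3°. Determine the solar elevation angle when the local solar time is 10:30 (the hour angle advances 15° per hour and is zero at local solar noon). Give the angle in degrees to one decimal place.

20.7°

Hour angle H = 15° × (10.5 − 12) = -22.50°.
cos θ_z = sin φ sin δ + cos φ cos δ cos H = (-0.7902)(0.2470) + (0.6129)(0.9690)(0.9239) = 0.3535.
θ_z = arccos(0.3535) = 69.30°, so the elevation is 90° − 69.30° = 20.70°.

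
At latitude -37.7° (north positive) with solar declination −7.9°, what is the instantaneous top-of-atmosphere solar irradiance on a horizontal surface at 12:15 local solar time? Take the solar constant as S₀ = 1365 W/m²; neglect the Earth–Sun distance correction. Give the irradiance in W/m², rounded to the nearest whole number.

Hour angle H = 15° × (12.25 − 12) = 3.75°.
cos θ_z = sin φ sin δ + cos φ cos δ cos H = (-0.6115)(-0.1374) + (0.7912)(0.9905)(0.9979) = 0.8661.
Top-of-atmosphere irradiance = S₀ cos θ_z = 1365 × 0.8661 = 1182.23 W/m².

1182 W/m²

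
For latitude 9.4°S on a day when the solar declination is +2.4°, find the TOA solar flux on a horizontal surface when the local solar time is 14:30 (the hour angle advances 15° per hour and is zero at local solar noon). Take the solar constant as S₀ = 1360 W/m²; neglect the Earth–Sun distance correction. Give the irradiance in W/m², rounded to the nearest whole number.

Hour angle H = 15° × (14.5 − 12) = 37.50°.
With φ = -9.4°, δ = 2.4°, H = 37.50°: sin φ sin δ = -0.0068, cos φ cos δ cos H = 0.7820, so cos θ_z = 0.7752.
Top-of-atmosphere irradiance = S₀ cos θ_z = 1360 × 0.7752 = 1054.27 W/m².

1054 W/m²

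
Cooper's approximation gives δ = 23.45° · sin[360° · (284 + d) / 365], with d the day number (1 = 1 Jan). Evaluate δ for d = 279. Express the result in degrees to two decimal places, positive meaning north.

-6.18°

360 × (284 + 279) / 365 = 555.288°; sin(555.288°) = -0.2637.
δ = 23.45 × -0.2637 = -6.184° ≈ -6.18°.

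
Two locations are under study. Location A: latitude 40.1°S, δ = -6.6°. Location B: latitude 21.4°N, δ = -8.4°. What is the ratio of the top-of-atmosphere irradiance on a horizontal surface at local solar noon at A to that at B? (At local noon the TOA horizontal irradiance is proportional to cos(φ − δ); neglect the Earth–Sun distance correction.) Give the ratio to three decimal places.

A: cos θ_z = cos(-40.1° − (-6.6°)) = 0.8339.
B: cos θ_z = cos(21.4° − (-8.4°)) = 0.8678.
Ratio A/B = 0.8339 / 0.8678 = 0.9609.

0.961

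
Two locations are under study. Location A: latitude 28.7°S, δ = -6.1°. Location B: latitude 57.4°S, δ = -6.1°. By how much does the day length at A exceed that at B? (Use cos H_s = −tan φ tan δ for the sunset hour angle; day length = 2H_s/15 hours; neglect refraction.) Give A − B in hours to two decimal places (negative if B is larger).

-0.84 h

A: H_s = arccos(−tan -28.7° · tan -6.1°) = 93.35°, so 2H_s/15 = 12.4467 h.
B: H_s = arccos(−tan -57.4° · tan -6.1°) = 99.62°, so 2H_s/15 = 13.2827 h.
A − B = 12.4467 − 13.2827 = -0.8360 h.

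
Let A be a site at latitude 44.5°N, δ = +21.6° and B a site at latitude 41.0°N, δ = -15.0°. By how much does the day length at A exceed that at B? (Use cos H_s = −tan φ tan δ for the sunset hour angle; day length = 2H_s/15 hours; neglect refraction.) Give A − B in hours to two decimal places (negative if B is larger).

A: H_s = arccos(−tan 44.5° · tan 21.6°) = 112.90°, so 2H_s/15 = 15.0533 h.
B: H_s = arccos(−tan 41.0° · tan -15.0°) = 76.53°, so 2H_s/15 = 10.2040 h.
A − B = 15.0533 − 10.2040 = 4.8493 h.

+4.85 h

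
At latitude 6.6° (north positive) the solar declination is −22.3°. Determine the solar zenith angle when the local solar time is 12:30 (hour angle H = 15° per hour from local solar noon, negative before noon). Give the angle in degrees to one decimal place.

29.8°

Hour angle H = 15° × (12.5 − 12) = 7.50°.
cos θ_z = sin(6.6°) sin(-22.3°) + cos(6.6°) cos(-22.3°) cos(7.50°) = -0.0436 + 0.9112 = 0.8676.
θ_z = arccos(0.8676) = 29.82°.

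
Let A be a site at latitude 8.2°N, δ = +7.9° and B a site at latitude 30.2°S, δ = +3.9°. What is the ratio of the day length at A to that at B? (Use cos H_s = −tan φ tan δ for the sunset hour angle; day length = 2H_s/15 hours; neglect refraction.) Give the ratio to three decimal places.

A: H_s = arccos(−tan 8.2° · tan 7.9°) = 91.15°, so 2H_s/15 = 12.1533 h.
B: H_s = arccos(−tan -30.2° · tan 3.9°) = 87.73°, so 2H_s/15 = 11.6973 h.
Ratio A/B = 12.1533 / 11.6973 = 1.0390.

1.039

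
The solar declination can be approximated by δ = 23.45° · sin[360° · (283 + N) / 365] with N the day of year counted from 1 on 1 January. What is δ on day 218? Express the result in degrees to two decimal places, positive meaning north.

360 × (283 + 218) / 365 = 494.137°; sin(494.137°) = 0.7177.
δ = 23.45 × 0.7177 = 16.830° ≈ +16.83°.

+16.83°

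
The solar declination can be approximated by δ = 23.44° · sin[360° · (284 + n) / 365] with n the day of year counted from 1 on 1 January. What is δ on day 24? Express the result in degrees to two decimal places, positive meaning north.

-19.48°

360 × (284 + 24) / 365 = 303.781°; sin(303.781°) = -0.8312.
δ = 23.44 × -0.8312 = -19.483° ≈ -19.48°.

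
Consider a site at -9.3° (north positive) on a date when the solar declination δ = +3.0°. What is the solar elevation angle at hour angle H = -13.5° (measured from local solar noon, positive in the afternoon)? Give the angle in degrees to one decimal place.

71.8°

cos θ_z = sin(-9.3°) sin(3.0°) + cos(-9.3°) cos(3.0°) cos(-13.50°) = -0.0085 + 0.9583 = 0.9498.
θ_z = arccos(0.9498) = 18.23°, so the elevation is 90° − 18.23° = 71.77°.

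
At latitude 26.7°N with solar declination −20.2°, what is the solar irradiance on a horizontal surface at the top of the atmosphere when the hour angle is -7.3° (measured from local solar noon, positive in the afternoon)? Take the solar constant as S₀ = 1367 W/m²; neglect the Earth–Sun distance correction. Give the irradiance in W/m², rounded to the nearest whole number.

cos θ_z = sin φ sin δ + cos φ cos δ cos H = (0.4493)(-0.3453) + (0.8934)(0.9385)(0.9919) = 0.6765.
Top-of-atmosphere irradiance = S₀ cos θ_z = 1367 × 0.6765 = 924.78 W/m².

925 W/m²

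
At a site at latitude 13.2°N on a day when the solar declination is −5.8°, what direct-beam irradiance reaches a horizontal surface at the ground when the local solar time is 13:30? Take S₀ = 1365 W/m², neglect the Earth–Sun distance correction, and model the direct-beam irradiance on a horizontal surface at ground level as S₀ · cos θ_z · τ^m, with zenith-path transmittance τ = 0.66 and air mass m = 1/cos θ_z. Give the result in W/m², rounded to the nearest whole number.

739 W/m²

Hour angle H = 15° × (13.5 − 12) = 22.50°.
With φ = 13.2°, δ = -5.8°, H = 22.50°: sin φ sin δ = -0.0231, cos φ cos δ cos H = 0.8949, so cos θ_z = 0.8718.
Air mass m = 1/cos θ_z = 1/0.8718 = 1.147; τ^m = 0.66^1.147 = 0.6209.
Surface direct beam = 1365 × 0.8718 × 0.6209 = 738.88 W/m².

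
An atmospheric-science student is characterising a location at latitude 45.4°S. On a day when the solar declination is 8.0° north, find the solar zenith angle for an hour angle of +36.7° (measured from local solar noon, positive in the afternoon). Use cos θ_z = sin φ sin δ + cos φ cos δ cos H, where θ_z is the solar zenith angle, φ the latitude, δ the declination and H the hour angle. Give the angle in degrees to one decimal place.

62.7°

cos θ_z = sin(-45.4°) sin(8.0°) + cos(-45.4°) cos(8.0°) cos(36.70°) = -0.0991 + 0.5575 = 0.4584.
θ_z = arccos(0.4584) = 62.72°.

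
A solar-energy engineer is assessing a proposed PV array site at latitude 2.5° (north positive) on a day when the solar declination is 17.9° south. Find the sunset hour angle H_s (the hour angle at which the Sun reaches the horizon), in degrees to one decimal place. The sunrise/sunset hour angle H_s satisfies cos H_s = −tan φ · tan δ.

89.2°

The sunset hour angle satisfies cos H_s = −tan φ tan δ = 0.0141, giving H_s = 89.19°.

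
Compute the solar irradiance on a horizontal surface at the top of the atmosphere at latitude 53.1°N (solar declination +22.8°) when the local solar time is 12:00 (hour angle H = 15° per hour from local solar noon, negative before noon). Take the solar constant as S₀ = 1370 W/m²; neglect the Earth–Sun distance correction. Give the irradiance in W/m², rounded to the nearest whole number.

Hour angle H = 15° × (12 − 12) = 0.00°.
cos θ_z = sin φ sin δ + cos φ cos δ cos H = (0.7997)(0.3875) + (0.6004)(0.9219)(1.0000) = 0.8634.
Top-of-atmosphere irradiance = S₀ cos θ_z = 1370 × 0.8634 = 1182.86 W/m².

1183 W/m²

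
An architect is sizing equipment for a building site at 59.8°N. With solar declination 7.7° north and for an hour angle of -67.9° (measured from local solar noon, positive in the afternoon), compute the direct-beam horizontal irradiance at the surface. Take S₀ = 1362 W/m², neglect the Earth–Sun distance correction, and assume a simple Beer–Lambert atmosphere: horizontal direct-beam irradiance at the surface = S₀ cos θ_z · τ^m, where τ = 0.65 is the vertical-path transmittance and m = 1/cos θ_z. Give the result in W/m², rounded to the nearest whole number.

100 W/m²

With φ = 59.8°, δ = 7.7°, H = -67.90°: sin φ sin δ = 0.1158, cos φ cos δ cos H = 0.1875, so cos θ_z = 0.3033.
Air mass m = 1/cos θ_z = 1/0.3033 = 3.297; τ^m = 0.65^3.297 = 0.2416.
Surface direct beam = 1362 × 0.3033 × 0.2416 = 99.80 W/m².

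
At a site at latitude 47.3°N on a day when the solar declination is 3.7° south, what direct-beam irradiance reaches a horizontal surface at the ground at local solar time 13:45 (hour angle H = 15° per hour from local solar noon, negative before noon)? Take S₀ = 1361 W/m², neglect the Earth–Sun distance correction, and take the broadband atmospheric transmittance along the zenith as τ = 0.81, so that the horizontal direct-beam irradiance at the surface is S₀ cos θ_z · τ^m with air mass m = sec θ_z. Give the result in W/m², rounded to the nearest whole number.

Hour angle H = 15° × (13.75 − 12) = 26.25°.
cos θ_z = sin φ sin δ + cos φ cos δ cos H = (0.7349)(-0.0645) + (0.6782)(0.9979)(0.8969) = 0.5596.
Air mass m = 1/cos θ_z = 1/0.5596 = 1.787; τ^m = 0.81^1.787 = 0.6862.
Surface direct beam = 1361 × 0.5596 × 0.6862 = 522.62 W/m².

523 W/m²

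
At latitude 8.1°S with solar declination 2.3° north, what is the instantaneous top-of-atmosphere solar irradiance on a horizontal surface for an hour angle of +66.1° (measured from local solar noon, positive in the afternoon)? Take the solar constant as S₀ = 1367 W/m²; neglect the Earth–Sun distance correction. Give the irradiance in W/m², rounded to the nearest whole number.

cos θ_z = sin φ sin δ + cos φ cos δ cos H = (-0.1409)(0.0401) + (0.9900)(0.9992)(0.4051) = 0.3951.
Top-of-atmosphere irradiance = S₀ cos θ_z = 1367 × 0.3951 = 540.10 W/m².

540 W/m²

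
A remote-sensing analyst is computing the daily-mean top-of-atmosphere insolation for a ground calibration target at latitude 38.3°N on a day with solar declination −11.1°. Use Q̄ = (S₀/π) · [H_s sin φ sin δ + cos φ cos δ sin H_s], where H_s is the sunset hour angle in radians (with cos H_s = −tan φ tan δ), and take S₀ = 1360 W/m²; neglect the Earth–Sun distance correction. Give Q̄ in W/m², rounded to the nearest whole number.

256 W/m²

cos H_s = −tan(38.3°) · tan(-11.1°) = 0.1549, so H_s = arccos(0.1549) = 81.09°. In radians, H_s = 1.4153.
H_s sin φ sin δ = 1.4153 × 0.6198 × -0.1925 = -0.1689.
cos φ cos δ sin H_s = 0.7848 × 0.9813 × 0.9879 = 0.7608.
Q̄ = (1360/π) × (-0.1689 + 0.7608) = 432.90 × 0.5919 = 256.23 W/m².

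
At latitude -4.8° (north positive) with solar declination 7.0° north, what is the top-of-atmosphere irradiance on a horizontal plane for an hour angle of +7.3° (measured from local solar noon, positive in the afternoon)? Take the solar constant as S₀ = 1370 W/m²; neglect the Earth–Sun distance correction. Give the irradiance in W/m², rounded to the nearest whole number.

cos θ_z = sin(-4.8°) sin(7.0°) + cos(-4.8°) cos(7.0°) cos(7.30°) = -0.0102 + 0.9810 = 0.9708.
Top-of-atmosphere irradiance = S₀ cos θ_z = 1370 × 0.9708 = 1330.00 W/m².

1330 W/m²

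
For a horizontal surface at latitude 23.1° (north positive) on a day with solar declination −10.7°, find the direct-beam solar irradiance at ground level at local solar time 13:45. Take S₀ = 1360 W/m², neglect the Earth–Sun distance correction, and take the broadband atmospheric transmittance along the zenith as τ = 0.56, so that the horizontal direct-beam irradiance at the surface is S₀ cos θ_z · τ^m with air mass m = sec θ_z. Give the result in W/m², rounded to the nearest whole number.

Hour angle H = 15° × (13.75 − 12) = 26.25°.
With φ = 23.1°, δ = -10.7°, H = 26.25°: sin φ sin δ = -0.0728, cos φ cos δ cos H = 0.8106, so cos θ_z = 0.7378.
Air mass m = 1/cos θ_z = 1/0.7378 = 1.355; τ^m = 0.56^1.355 = 0.4558.
Surface direct beam = 1360 × 0.7378 × 0.4558 = 457.35 W/m².

457 W/m²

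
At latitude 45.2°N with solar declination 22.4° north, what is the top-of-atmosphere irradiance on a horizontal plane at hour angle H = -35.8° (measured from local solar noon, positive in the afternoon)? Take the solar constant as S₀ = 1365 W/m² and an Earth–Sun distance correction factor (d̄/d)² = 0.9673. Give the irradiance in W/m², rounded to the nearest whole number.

1055 W/m²

With φ = 45.2°, δ = 22.4°, H = -35.80°: sin φ sin δ = 0.2704, cos φ cos δ cos H = 0.5284, so cos θ_z = 0.7988.
Top-of-atmosphere irradiance = S₀ (d̄/d)² cos θ_z = 1365 × 0.9673 × 0.7988 = 1054.71 W/m².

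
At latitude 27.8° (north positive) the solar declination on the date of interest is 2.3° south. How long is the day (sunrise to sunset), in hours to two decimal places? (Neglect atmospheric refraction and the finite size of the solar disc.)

The sunset hour angle satisfies cos H_s = −tan φ tan δ = 0.0212, giving H_s = 88.79°.
Day length = 2 H_s / 15° h⁻¹ = 177.58° / 15 = 11.839 h.

11.84 hours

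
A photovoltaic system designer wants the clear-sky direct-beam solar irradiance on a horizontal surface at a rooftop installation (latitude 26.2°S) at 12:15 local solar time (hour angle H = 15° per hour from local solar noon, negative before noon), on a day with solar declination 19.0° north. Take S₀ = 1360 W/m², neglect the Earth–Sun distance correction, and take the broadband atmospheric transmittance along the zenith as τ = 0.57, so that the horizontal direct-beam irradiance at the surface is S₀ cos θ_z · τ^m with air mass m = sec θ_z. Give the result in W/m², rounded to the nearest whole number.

Hour angle H = 15° × (12.25 − 12) = 3.75°.
cos θ_z = sin(-26.2°) sin(19.0°) + cos(-26.2°) cos(19.0°) cos(3.75°) = -0.1437 + 0.8466 = 0.7029.
Air mass m = 1/cos θ_z = 1/0.7029 = 1.423; τ^m = 0.57^1.423 = 0.4494.
Surface direct beam = 1360 × 0.7029 × 0.4494 = 429.60 W/m².

430 W/m²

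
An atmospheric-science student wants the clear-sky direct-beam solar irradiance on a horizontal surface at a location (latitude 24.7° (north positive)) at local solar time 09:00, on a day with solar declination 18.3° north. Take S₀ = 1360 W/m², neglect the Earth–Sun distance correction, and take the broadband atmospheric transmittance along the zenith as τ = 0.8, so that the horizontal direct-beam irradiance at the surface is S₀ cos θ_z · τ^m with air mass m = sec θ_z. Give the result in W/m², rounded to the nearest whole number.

Hour angle H = 15° × (9 − 12) = -45.00°.
With φ = 24.7°, δ = 18.3°, H = -45.00°: sin φ sin δ = 0.1312, cos φ cos δ cos H = 0.6099, so cos θ_z = 0.7411.
Air mass m = 1/cos θ_z = 1/0.7411 = 1.349; τ^m = 0.8^1.349 = 0.7401.
Surface direct beam = 1360 × 0.7411 × 0.7401 = 745.94 W/m².

746 W/m²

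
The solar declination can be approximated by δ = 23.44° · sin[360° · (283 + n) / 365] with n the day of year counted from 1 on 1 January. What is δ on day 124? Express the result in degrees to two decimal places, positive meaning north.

360 × (283 + 124) / 365 = 401.425°; sin(401.425°) = 0.6616.
δ = 23.44 × 0.6616 = 15.508° ≈ +15.51°.

+15.51°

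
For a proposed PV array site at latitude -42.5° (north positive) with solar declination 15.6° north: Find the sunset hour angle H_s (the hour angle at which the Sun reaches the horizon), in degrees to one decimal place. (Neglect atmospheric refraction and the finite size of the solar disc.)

75.2°

The sunset hour angle satisfies cos H_s = −tan φ tan δ = 0.2558, giving H_s = 75.18°.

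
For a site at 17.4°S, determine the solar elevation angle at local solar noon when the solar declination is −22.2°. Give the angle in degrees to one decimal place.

85.2°

At local solar noon the hour angle is zero, so the elevation is 90° − |φ − δ| = 90° − |-17.4° − (-22.2°)| = 90° − 4.8° = 85.2°.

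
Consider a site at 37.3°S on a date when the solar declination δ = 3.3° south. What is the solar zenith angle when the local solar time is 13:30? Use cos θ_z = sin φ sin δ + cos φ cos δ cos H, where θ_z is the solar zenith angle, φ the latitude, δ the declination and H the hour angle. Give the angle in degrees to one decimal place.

Hour angle H = 15° × (13.5 − 12) = 22.50°.
cos θ_z = sin(-37.3°) sin(-3.3°) + cos(-37.3°) cos(-3.3°) cos(22.50°) = 0.0349 + 0.7337 = 0.7686.
θ_z = arccos(0.7686) = 39.77°.

39.8°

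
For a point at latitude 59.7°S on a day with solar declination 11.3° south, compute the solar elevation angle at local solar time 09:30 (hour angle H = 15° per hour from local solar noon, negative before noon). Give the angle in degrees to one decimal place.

Hour angle H = 15° × (9.5 − 12) = -37.50°.
With φ = -59.7°, δ = -11.3°, H = -37.50°: sin φ sin δ = 0.1692, cos φ cos δ cos H = 0.3925, so cos θ_z = 0.5617.
θ_z = arccos(0.5617) = 55.83°, so the elevation is 90° − 55.83° = 34.17°.

34.2°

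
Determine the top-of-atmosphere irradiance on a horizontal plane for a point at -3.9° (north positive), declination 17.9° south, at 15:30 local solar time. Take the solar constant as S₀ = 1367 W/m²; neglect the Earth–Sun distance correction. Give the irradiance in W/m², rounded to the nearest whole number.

Hour angle H = 15° × (15.5 − 12) = 52.50°.
With φ = -3.9°, δ = -17.9°, H = 52.50°: sin φ sin δ = 0.0209, cos φ cos δ cos H = 0.5780, so cos θ_z = 0.5989.
Top-of-atmosphere irradiance = S₀ cos θ_z = 1367 × 0.5989 = 818.70 W/m².

819 W/m²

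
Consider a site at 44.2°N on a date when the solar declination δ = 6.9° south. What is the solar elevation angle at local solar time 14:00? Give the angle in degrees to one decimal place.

Hour angle H = 15° × (14 − 12) = 30.00°.
cos θ_z = sin(44.2°) sin(-6.9°) + cos(44.2°) cos(-6.9°) cos(30.00°) = -0.0838 + 0.6164 = 0.5326.
θ_z = arccos(0.5326) = 57.82°, so the elevation is 90° − 57.82° = 32.18°.

32.2°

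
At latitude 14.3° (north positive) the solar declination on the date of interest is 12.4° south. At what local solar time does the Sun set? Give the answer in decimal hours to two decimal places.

The sunset hour angle satisfies cos H_s = −tan φ tan δ = 0.0560, giving H_s = 86.79°.
Sunset is at 12 + H_s/15 = 12 + 5.786 = 17.786 h local solar time.

17.79 h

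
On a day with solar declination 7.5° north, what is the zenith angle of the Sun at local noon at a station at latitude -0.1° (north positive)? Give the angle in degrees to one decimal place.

At local solar noon the hour angle is zero, so the zenith angle is |φ − δ| = |-0.1° − (7.5°)| = 7.6°.

7.6°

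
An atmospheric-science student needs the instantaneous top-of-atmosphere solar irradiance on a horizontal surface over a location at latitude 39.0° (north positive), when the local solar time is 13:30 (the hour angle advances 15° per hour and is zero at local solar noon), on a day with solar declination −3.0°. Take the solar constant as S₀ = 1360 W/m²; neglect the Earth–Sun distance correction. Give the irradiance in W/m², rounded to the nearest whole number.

Hour angle H = 15° × (13.5 − 12) = 22.50°.
cos θ_z = sin(39.0°) sin(-3.0°) + cos(39.0°) cos(-3.0°) cos(22.50°) = -0.0329 + 0.7170 = 0.6841.
Top-of-atmosphere irradiance = S₀ cos θ_z = 1360 × 0.6841 = 930.38 W/m².

930 W/m²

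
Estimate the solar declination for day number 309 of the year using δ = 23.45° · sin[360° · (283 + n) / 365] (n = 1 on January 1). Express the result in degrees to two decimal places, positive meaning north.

360 × (283 + 309) / 365 = 583.890°; sin(583.890°) = -0.6933.
δ = 23.45 × -0.6933 = -16.258° ≈ -16.26°.

-16.26°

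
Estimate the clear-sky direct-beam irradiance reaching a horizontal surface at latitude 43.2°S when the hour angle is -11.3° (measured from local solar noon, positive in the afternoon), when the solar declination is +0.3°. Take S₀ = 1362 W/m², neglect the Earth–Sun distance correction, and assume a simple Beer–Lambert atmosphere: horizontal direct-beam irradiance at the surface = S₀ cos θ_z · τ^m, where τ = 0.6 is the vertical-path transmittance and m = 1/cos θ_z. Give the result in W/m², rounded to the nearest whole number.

472 W/m²

With φ = -43.2°, δ = 0.3°, H = -11.30°: sin φ sin δ = -0.0036, cos φ cos δ cos H = 0.7148, so cos θ_z = 0.7112.
Air mass m = 1/cos θ_z = 1/0.7112 = 1.406; τ^m = 0.6^1.406 = 0.4876.
Surface direct beam = 1362 × 0.7112 × 0.4876 = 472.32 W/m².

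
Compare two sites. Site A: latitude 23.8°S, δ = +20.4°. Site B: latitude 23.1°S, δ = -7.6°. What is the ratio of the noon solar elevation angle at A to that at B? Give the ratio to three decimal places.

A: 90° − |-23.8 − (20.4)| = 45.80°.
B: 90° − |-23.1 − (-7.6)| = 74.50°.
Ratio A/B = 45.8000 / 74.5000 = 0.6148.

0.615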